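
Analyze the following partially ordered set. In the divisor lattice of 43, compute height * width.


Height = length of longest chain minus 1; width = size of largest antichain.
A maximum chain: 1 | 43  (height 1).
A maximum antichain: {1}  (width 1).
Product = 1 * 1 = 1


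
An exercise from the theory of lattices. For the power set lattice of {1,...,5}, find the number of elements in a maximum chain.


A chain is a totally ordered subset; we count the number of elements in a maximum chain.
Compute, for each element x, the size of the longest chain ending at x:
  {}: 1
  {1}: 2
  {2}: 2
  {3}: 2
  {4}: 2
  {5}: 2
  ...
A maximum chain: {} < {1} < {1,2} < {1,2,3} < {1,2,3,4} < {1,2,3,4,5}
Number of elements in the longest chain: 6


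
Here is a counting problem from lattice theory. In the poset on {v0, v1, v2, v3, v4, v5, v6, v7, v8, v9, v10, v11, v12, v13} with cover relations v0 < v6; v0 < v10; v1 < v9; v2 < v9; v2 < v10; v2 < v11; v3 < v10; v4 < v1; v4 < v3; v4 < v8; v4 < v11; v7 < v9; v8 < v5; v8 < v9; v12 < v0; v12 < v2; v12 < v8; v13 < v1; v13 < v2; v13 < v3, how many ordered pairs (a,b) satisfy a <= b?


The order relation is {(a,b) : a <= b}, reflexive so it includes (a,a).
Examples: (v0,v0), (v0,v10), (v0,v6), (v1,v1), (v1,v9), ...
Total ordered pairs: 45


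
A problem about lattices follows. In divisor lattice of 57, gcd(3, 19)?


Meet=gcd.
gcd(3,19)=1


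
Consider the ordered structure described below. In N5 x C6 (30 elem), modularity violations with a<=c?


Modular law: if a <= c then a v (b ^ c) = (a v b) ^ c.
Check all triples (a,b,c) with a <= c among 30 elements.
  e.g. a=(a,0), b=(c,0), c=(b,0): lhs=(a,0) != rhs=(b,0)
  e.g. a=(a,0), b=(c,1), c=(b,0): lhs=(a,0) != rhs=(b,0)
Total violating triples: 126


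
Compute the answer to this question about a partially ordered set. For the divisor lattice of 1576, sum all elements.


sigma(n) = sum of divisors.
Divisors of 1576: [1, 2, 4, 8, 197, 394, 788, 1576]
Sum = 2970


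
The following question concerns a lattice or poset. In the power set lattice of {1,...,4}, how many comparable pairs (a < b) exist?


A comparable pair {a,b} has a < b or b < a in the order.
Count unordered pairs where one element is strictly below the other.
Examples: {{},{1}}, {{},{2}}, {{},{3}}, {{},{4}}, ...
Total comparable pairs: 65


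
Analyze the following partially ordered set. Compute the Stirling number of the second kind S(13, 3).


S(n,k) = k*S(n-1,k) + S(n-1,k-1).
S(12,3) = 86526, S(12,2) = 2047
S(13,3) = 3*86526 + 2047 = 259578 + 2047
S(13,3) = 261625


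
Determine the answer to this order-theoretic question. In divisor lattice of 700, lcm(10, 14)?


Join=lcm.
gcd(10,14)=2
lcm=70


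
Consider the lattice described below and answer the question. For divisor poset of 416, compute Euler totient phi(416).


phi(n) = n * prod_{p|n} (1 - 1/p).
Prime divisors of 416: [2, 13]
phi(416) = 416 * (1 - 1/2) * (1 - 1/13)
phi(416) = 192


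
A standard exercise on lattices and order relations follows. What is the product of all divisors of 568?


Divisors of 568: [1, 2, 4, 8, 71, 142, 284, 568]
Product = n^(d(n)/2) = 568^(8/2)
Product = 104086245376


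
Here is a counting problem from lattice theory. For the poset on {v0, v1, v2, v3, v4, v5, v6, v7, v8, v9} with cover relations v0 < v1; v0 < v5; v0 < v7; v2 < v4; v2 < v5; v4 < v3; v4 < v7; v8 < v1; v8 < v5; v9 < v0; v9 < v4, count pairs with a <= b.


The order relation is {(a,b) : a <= b}, reflexive so it includes (a,a).
Examples: (v0,v0), (v0,v1), (v0,v5), (v0,v7), (v1,v1), ...
Total ordered pairs: 27


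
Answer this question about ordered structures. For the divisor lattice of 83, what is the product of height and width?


Height = length of longest chain minus 1; width = size of largest antichain.
A maximum chain: 1 | 83  (height 1).
A maximum antichain: {1}  (width 1).
Product = 1 * 1 = 1


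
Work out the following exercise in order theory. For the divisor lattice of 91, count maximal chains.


A maximal chain goes from the minimum element to a maximal element via cover relations.
Counting all min-to-max paths in the cover graph.
Total maximal chains: 2


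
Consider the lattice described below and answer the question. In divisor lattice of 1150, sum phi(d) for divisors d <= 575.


Divisors of 1150 up to 575: [1, 2, 5, 10, 23, 25, 46, 50, 115, 230, 575]
phi values: [1, 1, 4, 4, 22, 20, 22, 20, 88, 88, 440]
Sum = 710


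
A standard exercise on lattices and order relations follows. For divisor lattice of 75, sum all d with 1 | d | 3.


Interval [1,3] in divisors of 75: [1, 3]
Sum = 4


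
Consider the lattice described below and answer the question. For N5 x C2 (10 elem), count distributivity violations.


Distributive law: a ^ (b v c) = (a ^ b) v (a ^ c).
Check all 10^3 = 1000 ordered triples (a,b,c).
  e.g. a=(b,0), b=(a,0), c=(c,0): lhs=(b,0) != rhs=(a,0)
  e.g. a=(b,0), b=(a,0), c=(c,1): lhs=(b,0) != rhs=(a,0)
Total violating triples: 16


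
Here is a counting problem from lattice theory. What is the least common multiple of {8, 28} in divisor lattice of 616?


In a divisor lattice, join = lcm (least common multiple).
Compute lcm iteratively: start with first element, then lcm(current, next).
Elements: [8, 28]
lcm(8,28) = 56
Final lcm = 56


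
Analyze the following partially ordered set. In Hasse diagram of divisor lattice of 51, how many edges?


A cover relation a -< b holds when a < b with no c strictly between.
Cover relations:
  1 -< 3
  1 -< 17
  3 -< 51
  17 -< 51
Total: 4


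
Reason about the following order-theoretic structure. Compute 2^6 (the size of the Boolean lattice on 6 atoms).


Power set = 2^n.
2^6 = 64


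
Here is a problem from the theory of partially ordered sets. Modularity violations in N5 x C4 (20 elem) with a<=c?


Modular law: if a <= c then a v (b ^ c) = (a v b) ^ c.
Check all triples (a,b,c) with a <= c among 20 elements.
  e.g. a=(a,0), b=(c,0), c=(b,0): lhs=(a,0) != rhs=(b,0)
  e.g. a=(a,0), b=(c,1), c=(b,0): lhs=(a,0) != rhs=(b,0)
Total violating triples: 40


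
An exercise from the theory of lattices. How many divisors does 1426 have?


Divisors of 1426: [1, 2, 23, 31, 46, 62, 713, 1426]
Count: 8


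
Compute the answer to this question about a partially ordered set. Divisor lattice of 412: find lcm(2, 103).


In a divisor lattice, join = lcm (least common multiple).
gcd(2,103) = 1
lcm(2,103) = 2*103/gcd = 206/1 = 206


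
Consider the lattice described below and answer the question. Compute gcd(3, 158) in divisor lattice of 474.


In a divisor lattice, meet = gcd (greatest common divisor).
By Euclidean algorithm or factoring: gcd(3,158) = 1


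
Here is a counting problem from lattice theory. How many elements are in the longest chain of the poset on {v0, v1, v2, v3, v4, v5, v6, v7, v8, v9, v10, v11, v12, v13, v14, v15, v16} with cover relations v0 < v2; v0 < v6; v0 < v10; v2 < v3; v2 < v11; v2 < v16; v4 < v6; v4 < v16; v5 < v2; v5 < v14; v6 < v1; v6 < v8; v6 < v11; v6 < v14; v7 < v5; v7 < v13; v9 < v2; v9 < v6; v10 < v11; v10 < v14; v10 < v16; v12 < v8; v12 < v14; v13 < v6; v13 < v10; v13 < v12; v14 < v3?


A chain is a totally ordered subset; we count the number of elements in a maximum chain.
Compute, for each element x, the size of the longest chain ending at x:
  v0: 1
  v4: 1
  v7: 1
  v9: 1
  v15: 1
  v5: 2
  ...
A maximum chain: v7 < v13 < v6 < v14 < v3
Number of elements in the longest chain: 5


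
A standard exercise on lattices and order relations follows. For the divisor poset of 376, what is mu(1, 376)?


In a divisor lattice, mu(a,b) = mu(b/a) where mu is the classical Mobius function.
b/a = 376/1 = 376
Prime factorization of 376: primes [2, 47]
376 is not squarefree, so mu(376) = 0


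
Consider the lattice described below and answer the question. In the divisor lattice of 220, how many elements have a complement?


An element a is complemented if some b has a meet b = bottom, a join b = top.
a is complemented iff gcd(a, n/a)=1, i.e. a is a unitary divisor of 220.
Complemented elements: 1, 4, 5, 11, 20, 44, ... (2 more)
Count: 8


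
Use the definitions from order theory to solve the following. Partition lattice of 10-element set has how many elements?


B(n) = number of set partitions of an n-element set.
B(n) satisfies the recurrence: B(n+1) = sum_k C(n,k)*B(k).
B(10) = 115975


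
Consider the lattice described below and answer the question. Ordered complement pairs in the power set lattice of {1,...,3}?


Complement pair (a,b): a meet b = bottom, a join b = top.
Here: A intersect B = {} and A union B = {1,...,3}.
Pairs found: ({},{1,2,3}), ({1},{2,3}), ({2},{1,3}), ({3},{1,2}), ... (4 more)
Total ordered pairs: 8


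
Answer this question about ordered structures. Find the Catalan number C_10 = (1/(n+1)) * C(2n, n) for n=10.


C(n) = C(2n, n) / (n+1).
C(20, 10) = 184756
C(10) = 184756 / 11 = 16796


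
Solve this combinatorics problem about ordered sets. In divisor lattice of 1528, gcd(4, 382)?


Meet=gcd.
gcd(4,382)=2


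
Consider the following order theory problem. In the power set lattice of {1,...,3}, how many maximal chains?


A maximal chain goes from the minimum element to a maximal element via cover relations.
Counting all min-to-max paths in the cover graph.
Total maximal chains: 6


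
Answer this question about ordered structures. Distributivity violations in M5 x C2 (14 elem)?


Distributive law: a ^ (b v c) = (a ^ b) v (a ^ c).
Check all 14^3 = 2744 ordered triples (a,b,c).
  e.g. a=(a1,0), b=(a2,0), c=(a3,0): lhs=(a1,0) != rhs=(0,0)
  e.g. a=(a1,0), b=(a2,0), c=(a3,1): lhs=(a1,0) != rhs=(0,0)
Total violating triples: 480


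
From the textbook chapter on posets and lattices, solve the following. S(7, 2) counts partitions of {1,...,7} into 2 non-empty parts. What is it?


S(n,k) = k*S(n-1,k) + S(n-1,k-1).
S(6,2) = 31, S(6,1) = 1
S(7,2) = 2*31 + 1 = 62 + 1
S(7,2) = 63


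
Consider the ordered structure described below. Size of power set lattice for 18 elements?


Power set = 2^n.
2^18 = 262144


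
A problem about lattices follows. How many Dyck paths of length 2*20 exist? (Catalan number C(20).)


C(n) = C(2n, n) / (n+1).
C(40, 20) = 137846528820
C(20) = 137846528820 / 21 = 6564120420


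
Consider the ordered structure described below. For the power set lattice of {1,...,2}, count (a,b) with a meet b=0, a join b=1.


Complement pair (a,b): a meet b = bottom, a join b = top.
Here: A intersect B = {} and A union B = {1,...,2}.
Pairs found: ({},{1,2}), ({1},{2}), ({2},{1}), ({1,2},{})
Total ordered pairs: 4


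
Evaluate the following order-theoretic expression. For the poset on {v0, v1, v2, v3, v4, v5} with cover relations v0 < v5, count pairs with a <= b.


The order relation is {(a,b) : a <= b}, reflexive so it includes (a,a).
Examples: (v0,v0), (v0,v5), (v1,v1), (v2,v2), (v3,v3), ...
Total ordered pairs: 7


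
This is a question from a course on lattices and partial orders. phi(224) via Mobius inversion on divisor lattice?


phi(n) = n * prod_{p|n} (1 - 1/p).
Prime divisors of 224: [2, 7]
phi(224) = 224 * (1 - 1/2) * (1 - 1/7)
phi(224) = 96


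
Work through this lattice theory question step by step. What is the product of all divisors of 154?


Divisors of 154: [1, 2, 7, 11, 14, 22, 77, 154]
Product = n^(d(n)/2) = 154^(8/2)
Product = 562448656


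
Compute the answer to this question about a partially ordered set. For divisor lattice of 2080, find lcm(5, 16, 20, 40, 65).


In a divisor lattice, join = lcm (least common multiple).
Compute lcm iteratively: start with first element, then lcm(current, next).
Elements: [5, 16, 20, 40, 65]
lcm(5,16) = 80
lcm(80,20) = 80
lcm(80,40) = 80
lcm(80,65) = 1040
Final lcm = 1040


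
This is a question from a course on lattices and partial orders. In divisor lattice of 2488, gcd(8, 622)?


Meet=gcd.
gcd(8,622)=2


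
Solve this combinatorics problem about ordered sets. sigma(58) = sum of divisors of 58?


sigma(n) = sum of divisors.
Divisors of 58: [1, 2, 29, 58]
Sum = 90


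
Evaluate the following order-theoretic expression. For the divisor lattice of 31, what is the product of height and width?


Height = length of longest chain minus 1; width = size of largest antichain.
A maximum chain: 1 | 31  (height 1).
A maximum antichain: {1}  (width 1).
Product = 1 * 1 = 1


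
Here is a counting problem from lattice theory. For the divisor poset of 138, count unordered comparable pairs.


A comparable pair {a,b} has a < b or b < a in the order.
Count unordered pairs where one element is strictly below the other.
Examples: {1,2}, {1,3}, {1,6}, {1,23}, ...
Total comparable pairs: 19


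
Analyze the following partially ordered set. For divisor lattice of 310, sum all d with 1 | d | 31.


Interval [1,31] in divisors of 310: [1, 31]
Sum = 32


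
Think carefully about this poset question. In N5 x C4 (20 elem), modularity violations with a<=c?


Modular law: if a <= c then a v (b ^ c) = (a v b) ^ c.
Check all triples (a,b,c) with a <= c among 20 elements.
  e.g. a=(a,0), b=(c,0), c=(b,0): lhs=(a,0) != rhs=(b,0)
  e.g. a=(a,0), b=(c,1), c=(b,0): lhs=(a,0) != rhs=(b,0)
Total violating triples: 40


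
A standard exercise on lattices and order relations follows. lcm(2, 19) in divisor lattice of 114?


Join=lcm.
gcd(2,19)=1
lcm=38


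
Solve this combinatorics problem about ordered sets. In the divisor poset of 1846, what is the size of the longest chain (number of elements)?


A chain is a totally ordered subset; we count the number of elements in a maximum chain.
Compute, for each element x, the size of the longest chain ending at x:
  1: 1
  2: 2
  13: 2
  71: 2
  26: 3
  142: 3
  ...
A maximum chain: 1 < 2 < 26 < 1846
Number of elements in the longest chain: 4


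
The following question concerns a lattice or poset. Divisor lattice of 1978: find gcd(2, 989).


In a divisor lattice, meet = gcd (greatest common divisor).
By Euclidean algorithm or factoring: gcd(2,989) = 1


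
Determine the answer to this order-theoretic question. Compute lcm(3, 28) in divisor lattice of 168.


In a divisor lattice, join = lcm (least common multiple).
gcd(3,28) = 1
lcm(3,28) = 3*28/gcd = 84/1 = 84


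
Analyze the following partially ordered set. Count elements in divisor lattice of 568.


Divisors of 568: [1, 2, 4, 8, 71, 142, 284, 568]
Count: 8


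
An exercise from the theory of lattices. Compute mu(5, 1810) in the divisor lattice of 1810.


In a divisor lattice, mu(a,b) = mu(b/a) where mu is the classical Mobius function.
b/a = 1810/5 = 362
Prime factorization of 362: primes [2, 181]
362 is squarefree with 2 prime factor(s), so mu(362) = (-1)^2 = 1


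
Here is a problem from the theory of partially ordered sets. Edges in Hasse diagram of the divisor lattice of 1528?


A cover relation a -< b holds when a < b with no c strictly between.
Cover relations:
  1 -< 2
  1 -< 191
  2 -< 4
  2 -< 382
  4 -< 8
  4 -< 764
  8 -< 1528
  191 -< 382
  ...2 more
Total: 10


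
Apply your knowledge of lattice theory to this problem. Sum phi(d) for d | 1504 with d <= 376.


Divisors of 1504 up to 376: [1, 2, 4, 8, 16, 32, 47, 94, 188, 376]
phi values: [1, 1, 2, 4, 8, 16, 46, 46, 92, 184]
Sum = 400


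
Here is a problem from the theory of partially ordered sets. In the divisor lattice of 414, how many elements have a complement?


An element a is complemented if some b has a meet b = bottom, a join b = top.
a is complemented iff gcd(a, n/a)=1, i.e. a is a unitary divisor of 414.
Complemented elements: 1, 2, 9, 18, 23, 46, ... (2 more)
Count: 8


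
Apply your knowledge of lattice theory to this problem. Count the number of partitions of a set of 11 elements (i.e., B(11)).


B(n) = number of set partitions of an n-element set.
B(n) satisfies the recurrence: B(n+1) = sum_k C(n,k)*B(k).
B(11) = 678570


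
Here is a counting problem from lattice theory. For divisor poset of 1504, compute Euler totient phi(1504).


phi(n) = n * prod_{p|n} (1 - 1/p).
Prime divisors of 1504: [2, 47]
phi(1504) = 1504 * (1 - 1/2) * (1 - 1/47)
phi(1504) = 736


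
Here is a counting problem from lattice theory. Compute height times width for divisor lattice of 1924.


Height = length of longest chain minus 1; width = size of largest antichain.
A maximum chain: 1 | 37 | 481 | 962 | 1924  (height 4).
A maximum antichain: {4, 26, 74, 481}  (width 4).
Product = 4 * 4 = 16


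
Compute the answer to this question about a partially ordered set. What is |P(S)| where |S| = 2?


Power set = 2^n.
2^2 = 4


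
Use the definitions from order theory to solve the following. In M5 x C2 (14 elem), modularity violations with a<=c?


Modular law: if a <= c then a v (b ^ c) = (a v b) ^ c.
Check all triples (a,b,c) with a <= c among 14 elements.
This lattice is modular (diamonds M_m and their chain-products are modular).
Total violating triples: 0


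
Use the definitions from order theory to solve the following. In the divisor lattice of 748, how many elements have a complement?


An element a is complemented if some b has a meet b = bottom, a join b = top.
a is complemented iff gcd(a, n/a)=1, i.e. a is a unitary divisor of 748.
Complemented elements: 1, 4, 11, 17, 44, 68, ... (2 more)
Count: 8


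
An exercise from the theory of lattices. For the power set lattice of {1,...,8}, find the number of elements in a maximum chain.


A chain is a totally ordered subset; we count the number of elements in a maximum chain.
Compute, for each element x, the size of the longest chain ending at x:
  {}: 1
  {1}: 2
  {2}: 2
  {3}: 2
  {4}: 2
  {5}: 2
  ...
A maximum chain: {} < {1} < {1,2} < {1,2,3} < {1,2,3,4} < {1,2,3,4,5} < {1,2,3,4,5,6} < {1,2,3,4,5,6,7} < {1,2,3,4,5,6,7,8}
Number of elements in the longest chain: 9


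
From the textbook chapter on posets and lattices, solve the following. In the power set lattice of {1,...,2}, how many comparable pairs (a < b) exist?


A comparable pair {a,b} has a < b or b < a in the order.
Count unordered pairs where one element is strictly below the other.
Examples: {{},{1}}, {{},{2}}, {{},{1,2}}, {{1},{1,2}}, ...
Total comparable pairs: 5


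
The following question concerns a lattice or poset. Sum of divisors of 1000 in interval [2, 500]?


Interval [2,500] in divisors of 1000: [2, 4, 10, 20, 50, 100, 250, 500]
Sum = 936


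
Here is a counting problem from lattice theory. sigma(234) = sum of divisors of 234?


sigma(n) = sum of divisors.
Divisors of 234: [1, 2, 3, 6, 9, 13, 18, 26, 39, 78, 117, 234]
Sum = 546


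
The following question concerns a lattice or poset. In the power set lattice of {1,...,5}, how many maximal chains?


A maximal chain goes from the minimum element to a maximal element via cover relations.
Counting all min-to-max paths in the cover graph.
Total maximal chains: 120


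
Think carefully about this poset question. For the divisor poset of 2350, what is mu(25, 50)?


In a divisor lattice, mu(a,b) = mu(b/a) where mu is the classical Mobius function.
b/a = 50/25 = 2
Prime factorization of 2: primes [2]
2 is squarefree with 1 prime factor(s), so mu(2) = (-1)^1 = -1


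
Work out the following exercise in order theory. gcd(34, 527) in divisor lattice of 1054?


Meet=gcd.
gcd(34,527)=17


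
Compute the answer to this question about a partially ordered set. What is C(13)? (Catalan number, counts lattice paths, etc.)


C(n) = C(2n, n) / (n+1).
C(26, 13) = 10400600
C(13) = 10400600 / 14 = 742900


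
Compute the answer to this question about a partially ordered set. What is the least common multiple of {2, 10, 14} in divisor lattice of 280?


In a divisor lattice, join = lcm (least common multiple).
Compute lcm iteratively: start with first element, then lcm(current, next).
Elements: [2, 10, 14]
lcm(2,10) = 10
lcm(10,14) = 70
Final lcm = 70


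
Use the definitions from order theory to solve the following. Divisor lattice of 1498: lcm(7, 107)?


Join=lcm.
gcd(7,107)=1
lcm=749


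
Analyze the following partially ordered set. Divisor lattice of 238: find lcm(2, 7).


In a divisor lattice, join = lcm (least common multiple).
gcd(2,7) = 1
lcm(2,7) = 2*7/gcd = 14/1 = 14


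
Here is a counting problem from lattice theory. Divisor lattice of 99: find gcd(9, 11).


In a divisor lattice, meet = gcd (greatest common divisor).
By Euclidean algorithm or factoring: gcd(9,11) = 1


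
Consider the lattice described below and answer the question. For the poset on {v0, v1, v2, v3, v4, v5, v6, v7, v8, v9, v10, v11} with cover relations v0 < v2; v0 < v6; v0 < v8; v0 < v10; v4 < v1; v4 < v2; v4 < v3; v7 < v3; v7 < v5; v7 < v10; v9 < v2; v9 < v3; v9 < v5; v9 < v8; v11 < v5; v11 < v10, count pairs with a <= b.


The order relation is {(a,b) : a <= b}, reflexive so it includes (a,a).
Examples: (v0,v0), (v0,v10), (v0,v2), (v0,v6), (v0,v8), ...
Total ordered pairs: 28


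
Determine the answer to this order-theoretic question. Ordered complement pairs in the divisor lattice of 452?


Complement pair (a,b): a meet b = bottom, a join b = top.
Here: gcd(a,b)=1 and lcm(a,b)=452, i.e. a*b=452 with a,b coprime.
Pairs found: (1,452), (4,113), (113,4), (452,1)
Total ordered pairs: 4


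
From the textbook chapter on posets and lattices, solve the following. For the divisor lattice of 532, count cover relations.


A cover relation a -< b holds when a < b with no c strictly between.
Cover relations:
  1 -< 2
  1 -< 7
  1 -< 19
  2 -< 4
  2 -< 14
  2 -< 38
  4 -< 28
  4 -< 76
  ...12 more
Total: 20


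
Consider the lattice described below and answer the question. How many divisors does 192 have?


Divisors of 192: [1, 2, 3, 4, 6, 8, 12, 16, 24, 32, 48, 64, 96, 192]
Count: 14


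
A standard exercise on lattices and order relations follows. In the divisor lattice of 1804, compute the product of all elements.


Divisors of 1804: [1, 2, 4, 11, 22, 41, 44, 82, 164, 451, 902, 1804]
Product = n^(d(n)/2) = 1804^(12/2)
Product = 34468247221412663296


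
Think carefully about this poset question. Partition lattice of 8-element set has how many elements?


B(n) = number of set partitions of an n-element set.
B(n) satisfies the recurrence: B(n+1) = sum_k C(n,k)*B(k).
B(8) = 4140


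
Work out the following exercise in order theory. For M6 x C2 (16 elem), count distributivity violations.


Distributive law: a ^ (b v c) = (a ^ b) v (a ^ c).
Check all 16^3 = 4096 ordered triples (a,b,c).
  e.g. a=(a1,0), b=(a2,0), c=(a3,0): lhs=(a1,0) != rhs=(0,0)
  e.g. a=(a1,0), b=(a2,0), c=(a3,1): lhs=(a1,0) != rhs=(0,0)
Total violating triples: 960


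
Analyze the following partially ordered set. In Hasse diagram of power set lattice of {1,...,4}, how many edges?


A cover relation a -< b holds when a < b with no c strictly between.
Cover relations:
  {} -< {1}
  {} -< {2}
  {} -< {3}
  {} -< {4}
  {1} -< {1,2}
  {1} -< {1,3}
  {1} -< {1,4}
  {2} -< {1,2}
  ...24 more
Total: 32


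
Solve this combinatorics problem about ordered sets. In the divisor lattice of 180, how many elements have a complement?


An element a is complemented if some b has a meet b = bottom, a join b = top.
a is complemented iff gcd(a, n/a)=1, i.e. a is a unitary divisor of 180.
Complemented elements: 1, 4, 5, 9, 20, 36, ... (2 more)
Count: 8


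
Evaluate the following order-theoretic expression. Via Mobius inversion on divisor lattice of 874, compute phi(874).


phi(n) = n * prod_{p|n} (1 - 1/p).
Prime divisors of 874: [2, 19, 23]
phi(874) = 874 * (1 - 1/2) * (1 - 1/19) * (1 - 1/23)
phi(874) = 396


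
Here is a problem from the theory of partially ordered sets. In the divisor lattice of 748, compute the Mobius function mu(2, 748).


In a divisor lattice, mu(a,b) = mu(b/a) where mu is the classical Mobius function.
b/a = 748/2 = 374
Prime factorization of 374: primes [2, 11, 17]
374 is squarefree with 3 prime factor(s), so mu(374) = (-1)^3 = -1


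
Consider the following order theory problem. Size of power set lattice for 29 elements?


Power set = 2^n.
2^29 = 536870912


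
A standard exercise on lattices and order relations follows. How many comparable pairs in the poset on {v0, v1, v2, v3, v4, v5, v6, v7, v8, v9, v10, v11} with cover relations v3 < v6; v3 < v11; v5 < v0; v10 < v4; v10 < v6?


A comparable pair {a,b} has a < b or b < a in the order.
Count unordered pairs where one element is strictly below the other.
Examples: {v0,v5}, {v3,v6}, {v3,v11}, {v4,v10}, ...
Total comparable pairs: 5


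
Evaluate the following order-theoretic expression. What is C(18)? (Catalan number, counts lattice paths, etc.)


C(n) = C(2n, n) / (n+1).
C(36, 18) = 9075135300
C(18) = 9075135300 / 19 = 477638700


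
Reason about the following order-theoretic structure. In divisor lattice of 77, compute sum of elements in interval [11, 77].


Interval [11,77] in divisors of 77: [11, 77]
Sum = 88


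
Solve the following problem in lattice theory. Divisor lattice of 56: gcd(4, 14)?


Meet=gcd.
gcd(4,14)=2


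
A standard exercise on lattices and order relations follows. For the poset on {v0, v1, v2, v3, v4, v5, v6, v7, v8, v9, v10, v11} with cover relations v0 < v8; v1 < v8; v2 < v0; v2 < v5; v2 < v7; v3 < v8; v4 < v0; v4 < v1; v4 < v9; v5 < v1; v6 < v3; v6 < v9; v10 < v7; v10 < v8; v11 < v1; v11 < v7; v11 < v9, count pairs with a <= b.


The order relation is {(a,b) : a <= b}, reflexive so it includes (a,a).
Examples: (v0,v0), (v0,v8), (v1,v1), (v1,v8), (v10,v10), ...
Total ordered pairs: 35


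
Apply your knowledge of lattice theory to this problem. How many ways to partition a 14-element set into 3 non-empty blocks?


S(n,k) = k*S(n-1,k) + S(n-1,k-1).
S(13,3) = 261625, S(13,2) = 4095
S(14,3) = 3*261625 + 4095 = 784875 + 4095
S(14,3) = 788970


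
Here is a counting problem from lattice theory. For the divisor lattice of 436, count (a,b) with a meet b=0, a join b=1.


Complement pair (a,b): a meet b = bottom, a join b = top.
Here: gcd(a,b)=1 and lcm(a,b)=436, i.e. a*b=436 with a,b coprime.
Pairs found: (1,436), (4,109), (109,4), (436,1)
Total ordered pairs: 4


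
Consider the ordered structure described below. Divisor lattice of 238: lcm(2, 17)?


Join=lcm.
gcd(2,17)=1
lcm=34


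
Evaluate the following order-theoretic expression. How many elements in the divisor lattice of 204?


Divisors of 204: [1, 2, 3, 4, 6, 12, 17, 34, 51, 68, 102, 204]
Count: 12


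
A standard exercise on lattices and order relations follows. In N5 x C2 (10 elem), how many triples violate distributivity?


Distributive law: a ^ (b v c) = (a ^ b) v (a ^ c).
Check all 10^3 = 1000 ordered triples (a,b,c).
  e.g. a=(b,0), b=(a,0), c=(c,0): lhs=(b,0) != rhs=(a,0)
  e.g. a=(b,0), b=(a,0), c=(c,1): lhs=(b,0) != rhs=(a,0)
Total violating triples: 16


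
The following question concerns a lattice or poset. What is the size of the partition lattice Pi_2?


B(n) = number of set partitions of an n-element set.
B(n) satisfies the recurrence: B(n+1) = sum_k C(n,k)*B(k).
B(2) = 2


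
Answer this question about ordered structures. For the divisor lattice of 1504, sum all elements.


sigma(n) = sum of divisors.
Divisors of 1504: [1, 2, 4, 8, 16, 32, 47, 94, 188, 376, 752, 1504]
Sum = 3024


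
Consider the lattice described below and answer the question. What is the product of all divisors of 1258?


Divisors of 1258: [1, 2, 17, 34, 37, 74, 629, 1258]
Product = n^(d(n)/2) = 1258^(8/2)
Product = 2504508814096


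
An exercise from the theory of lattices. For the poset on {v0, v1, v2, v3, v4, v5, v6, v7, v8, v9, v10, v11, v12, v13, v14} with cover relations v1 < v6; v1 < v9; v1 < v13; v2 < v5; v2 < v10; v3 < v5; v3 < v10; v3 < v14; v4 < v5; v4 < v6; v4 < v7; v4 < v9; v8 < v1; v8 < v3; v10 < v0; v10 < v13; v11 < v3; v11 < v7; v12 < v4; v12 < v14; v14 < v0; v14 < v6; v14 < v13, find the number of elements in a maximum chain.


A chain is a totally ordered subset; we count the number of elements in a maximum chain.
Compute, for each element x, the size of the longest chain ending at x:
  v2: 1
  v8: 1
  v11: 1
  v12: 1
  v1: 2
  v4: 2
  ...
A maximum chain: v8 < v3 < v10 < v0
Number of elements in the longest chain: 4


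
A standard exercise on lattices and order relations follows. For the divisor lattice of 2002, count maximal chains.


A maximal chain goes from the minimum element to a maximal element via cover relations.
Counting all min-to-max paths in the cover graph.
Total maximal chains: 24


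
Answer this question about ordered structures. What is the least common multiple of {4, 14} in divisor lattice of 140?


In a divisor lattice, join = lcm (least common multiple).
Compute lcm iteratively: start with first element, then lcm(current, next).
Elements: [4, 14]
lcm(4,14) = 28
Final lcm = 28


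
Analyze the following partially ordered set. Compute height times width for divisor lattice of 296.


Height = length of longest chain minus 1; width = size of largest antichain.
A maximum chain: 1 | 37 | 74 | 148 | 296  (height 4).
A maximum antichain: {2, 37}  (width 2).
Product = 4 * 2 = 8


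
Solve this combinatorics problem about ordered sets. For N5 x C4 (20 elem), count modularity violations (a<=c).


Modular law: if a <= c then a v (b ^ c) = (a v b) ^ c.
Check all triples (a,b,c) with a <= c among 20 elements.
  e.g. a=(a,0), b=(c,0), c=(b,0): lhs=(a,0) != rhs=(b,0)
  e.g. a=(a,0), b=(c,1), c=(b,0): lhs=(a,0) != rhs=(b,0)
Total violating triples: 40


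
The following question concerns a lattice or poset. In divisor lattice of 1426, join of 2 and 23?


In a divisor lattice, join = lcm (least common multiple).
gcd(2,23) = 1
lcm(2,23) = 2*23/gcd = 46/1 = 46


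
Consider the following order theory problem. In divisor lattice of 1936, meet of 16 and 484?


In a divisor lattice, meet = gcd (greatest common divisor).
By Euclidean algorithm or factoring: gcd(16,484) = 4


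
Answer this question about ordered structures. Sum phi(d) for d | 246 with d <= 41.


Divisors of 246 up to 41: [1, 2, 3, 6, 41]
phi values: [1, 1, 2, 2, 40]
Sum = 46


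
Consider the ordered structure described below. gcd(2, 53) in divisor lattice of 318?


Meet=gcd.
gcd(2,53)=1


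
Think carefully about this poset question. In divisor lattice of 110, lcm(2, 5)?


Join=lcm.
gcd(2,5)=1
lcm=10


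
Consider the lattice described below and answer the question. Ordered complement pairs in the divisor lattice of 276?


Complement pair (a,b): a meet b = bottom, a join b = top.
Here: gcd(a,b)=1 and lcm(a,b)=276, i.e. a*b=276 with a,b coprime.
Pairs found: (1,276), (3,92), (4,69), (12,23), ... (4 more)
Total ordered pairs: 8


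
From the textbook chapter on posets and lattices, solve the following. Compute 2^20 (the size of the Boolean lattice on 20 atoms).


Power set = 2^n.
2^20 = 1048576


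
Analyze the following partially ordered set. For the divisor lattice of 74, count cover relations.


A cover relation a -< b holds when a < b with no c strictly between.
Cover relations:
  1 -< 2
  1 -< 37
  2 -< 74
  37 -< 74
Total: 4


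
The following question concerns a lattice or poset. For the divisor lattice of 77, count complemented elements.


An element a is complemented if some b has a meet b = bottom, a join b = top.
a is complemented iff gcd(a, n/a)=1, i.e. a is a unitary divisor of 77.
Complemented elements: 1, 7, 11, 77
Count: 4


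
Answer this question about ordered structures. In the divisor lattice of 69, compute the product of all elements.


Divisors of 69: [1, 3, 23, 69]
Product = n^(d(n)/2) = 69^(4/2)
Product = 4761


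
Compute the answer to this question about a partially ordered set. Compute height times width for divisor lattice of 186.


Height = length of longest chain minus 1; width = size of largest antichain.
A maximum chain: 1 | 31 | 93 | 186  (height 3).
A maximum antichain: {2, 3, 31}  (width 3).
Product = 3 * 3 = 9


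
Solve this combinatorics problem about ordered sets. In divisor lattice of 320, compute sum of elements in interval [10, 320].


Interval [10,320] in divisors of 320: [10, 20, 40, 80, 160, 320]
Sum = 630


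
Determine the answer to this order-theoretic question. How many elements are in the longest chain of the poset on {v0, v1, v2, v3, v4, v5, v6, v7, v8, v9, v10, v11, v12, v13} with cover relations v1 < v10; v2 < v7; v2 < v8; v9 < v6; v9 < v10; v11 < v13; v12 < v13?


A chain is a totally ordered subset; we count the number of elements in a maximum chain.
Compute, for each element x, the size of the longest chain ending at x:
  v0: 1
  v1: 1
  v2: 1
  v3: 1
  v4: 1
  v5: 1
  ...
A maximum chain: v9 < v6
Number of elements in the longest chain: 2


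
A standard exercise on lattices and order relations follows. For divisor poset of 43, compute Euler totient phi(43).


phi(n) = n * prod_{p|n} (1 - 1/p).
Prime divisors of 43: [43]
phi(43) = 43 * (1 - 1/43)
phi(43) = 42


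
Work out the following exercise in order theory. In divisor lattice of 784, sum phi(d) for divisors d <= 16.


Divisors of 784 up to 16: [1, 2, 4, 7, 8, 14, 16]
phi values: [1, 1, 2, 6, 4, 6, 8]
Sum = 28


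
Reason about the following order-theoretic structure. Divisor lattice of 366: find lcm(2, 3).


In a divisor lattice, join = lcm (least common multiple).
gcd(2,3) = 1
lcm(2,3) = 2*3/gcd = 6/1 = 6


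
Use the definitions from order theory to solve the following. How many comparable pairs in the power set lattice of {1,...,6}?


A comparable pair {a,b} has a < b or b < a in the order.
Count unordered pairs where one element is strictly below the other.
Examples: {{},{1}}, {{},{2}}, {{},{3}}, {{},{4}}, ...
Total comparable pairs: 665


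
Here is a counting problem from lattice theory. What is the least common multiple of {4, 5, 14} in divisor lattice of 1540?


In a divisor lattice, join = lcm (least common multiple).
Compute lcm iteratively: start with first element, then lcm(current, next).
Elements: [4, 5, 14]
lcm(4,5) = 20
lcm(20,14) = 140
Final lcm = 140


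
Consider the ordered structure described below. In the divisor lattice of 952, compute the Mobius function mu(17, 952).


In a divisor lattice, mu(a,b) = mu(b/a) where mu is the classical Mobius function.
b/a = 952/17 = 56
Prime factorization of 56: primes [2, 7]
56 is not squarefree, so mu(56) = 0


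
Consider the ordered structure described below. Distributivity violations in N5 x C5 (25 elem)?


Distributive law: a ^ (b v c) = (a ^ b) v (a ^ c).
Check all 25^3 = 15625 ordered triples (a,b,c).
  e.g. a=(b,0), b=(a,0), c=(c,0): lhs=(b,0) != rhs=(a,0)
  e.g. a=(b,0), b=(a,0), c=(c,1): lhs=(b,0) != rhs=(a,0)
Total violating triples: 250


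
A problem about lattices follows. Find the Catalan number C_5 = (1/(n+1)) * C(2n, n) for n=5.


C(n) = C(2n, n) / (n+1).
C(10, 5) = 252
C(5) = 252 / 6 = 42


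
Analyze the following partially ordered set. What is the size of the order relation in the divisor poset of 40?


The order relation is {(a,b) : a <= b}, reflexive so it includes (a,a).
Examples: (1,1), (1,10), (1,2), (1,20), (1,4), ...
Total ordered pairs: 30


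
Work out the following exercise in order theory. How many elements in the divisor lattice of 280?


Divisors of 280: [1, 2, 4, 5, 7, 8, 10, 14, 20, 28, 35, 40, 56, 70, 140, 280]
Count: 16


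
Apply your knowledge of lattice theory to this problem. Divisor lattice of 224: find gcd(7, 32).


In a divisor lattice, meet = gcd (greatest common divisor).
By Euclidean algorithm or factoring: gcd(7,32) = 1


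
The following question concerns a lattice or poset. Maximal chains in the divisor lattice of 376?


A maximal chain goes from the minimum element to a maximal element via cover relations.
Counting all min-to-max paths in the cover graph.
Total maximal chains: 4


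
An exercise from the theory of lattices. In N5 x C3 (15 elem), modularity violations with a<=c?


Modular law: if a <= c then a v (b ^ c) = (a v b) ^ c.
Check all triples (a,b,c) with a <= c among 15 elements.
  e.g. a=(a,0), b=(c,0), c=(b,0): lhs=(a,0) != rhs=(b,0)
  e.g. a=(a,0), b=(c,1), c=(b,0): lhs=(a,0) != rhs=(b,0)
Total violating triples: 18


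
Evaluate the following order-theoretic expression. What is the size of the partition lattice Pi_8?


B(n) = number of set partitions of an n-element set.
B(n) satisfies the recurrence: B(n+1) = sum_k C(n,k)*B(k).
B(8) = 4140


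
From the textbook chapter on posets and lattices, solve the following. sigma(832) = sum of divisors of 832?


sigma(n) = sum of divisors.
Divisors of 832: [1, 2, 4, 8, 13, 16, 26, 32, 52, 64, 104, 208, 416, 832]
Sum = 1778


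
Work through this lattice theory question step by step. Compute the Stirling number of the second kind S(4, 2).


S(n,k) = k*S(n-1,k) + S(n-1,k-1).
S(3,2) = 3, S(3,1) = 1
S(4,2) = 2*3 + 1 = 6 + 1
S(4,2) = 7


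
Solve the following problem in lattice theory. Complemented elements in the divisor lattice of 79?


An element a is complemented if some b has a meet b = bottom, a join b = top.
a is complemented iff gcd(a, n/a)=1, i.e. a is a unitary divisor of 79.
Complemented elements: 1, 79
Count: 2


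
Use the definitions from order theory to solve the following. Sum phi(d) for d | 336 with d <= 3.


Divisors of 336 up to 3: [1, 2, 3]
phi values: [1, 1, 2]
Sum = 4


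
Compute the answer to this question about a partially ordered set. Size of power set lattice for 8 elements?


Power set = 2^n.
2^8 = 256


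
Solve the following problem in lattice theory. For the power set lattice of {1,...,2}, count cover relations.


A cover relation a -< b holds when a < b with no c strictly between.
Cover relations:
  {} -< {1}
  {} -< {2}
  {1} -< {1,2}
  {2} -< {1,2}
Total: 4


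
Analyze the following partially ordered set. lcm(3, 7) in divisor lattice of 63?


Join=lcm.
gcd(3,7)=1
lcm=21


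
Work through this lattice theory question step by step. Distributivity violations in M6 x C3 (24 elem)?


Distributive law: a ^ (b v c) = (a ^ b) v (a ^ c).
Check all 24^3 = 13824 ordered triples (a,b,c).
  e.g. a=(a1,0), b=(a2,0), c=(a3,0): lhs=(a1,0) != rhs=(0,0)
  e.g. a=(a1,0), b=(a2,0), c=(a3,1): lhs=(a1,0) != rhs=(0,0)
Total violating triples: 3240


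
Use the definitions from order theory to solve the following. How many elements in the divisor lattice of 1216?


Divisors of 1216: [1, 2, 4, 8, 16, 19, 32, 38, 64, 76, 152, 304, 608, 1216]
Count: 14


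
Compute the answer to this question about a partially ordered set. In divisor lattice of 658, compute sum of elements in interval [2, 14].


Interval [2,14] in divisors of 658: [2, 14]
Sum = 16


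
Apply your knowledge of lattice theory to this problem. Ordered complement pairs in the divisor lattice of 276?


Complement pair (a,b): a meet b = bottom, a join b = top.
Here: gcd(a,b)=1 and lcm(a,b)=276, i.e. a*b=276 with a,b coprime.
Pairs found: (1,276), (3,92), (4,69), (12,23), ... (4 more)
Total ordered pairs: 8


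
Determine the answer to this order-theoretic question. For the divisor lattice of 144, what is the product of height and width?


Height = length of longest chain minus 1; width = size of largest antichain.
A maximum chain: 1 | 3 | 9 | 18 | 36 | 72 | 144  (height 6).
A maximum antichain: {4, 6, 9}  (width 3).
Product = 6 * 3 = 18


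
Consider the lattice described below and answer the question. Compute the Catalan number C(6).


C(n) = C(2n, n) / (n+1).
C(12, 6) = 924
C(6) = 924 / 7 = 132


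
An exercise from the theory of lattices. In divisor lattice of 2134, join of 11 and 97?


In a divisor lattice, join = lcm (least common multiple).
gcd(11,97) = 1
lcm(11,97) = 11*97/gcd = 1067/1 = 1067
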